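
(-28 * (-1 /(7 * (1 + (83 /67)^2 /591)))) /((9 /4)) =884333 /498729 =1.77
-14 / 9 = -1.56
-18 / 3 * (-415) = 2490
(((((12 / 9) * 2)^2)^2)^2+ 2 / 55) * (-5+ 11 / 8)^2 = 388020580841 / 11547360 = 33602.54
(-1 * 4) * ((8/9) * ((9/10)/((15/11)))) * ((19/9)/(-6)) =1672/2025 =0.83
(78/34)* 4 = 9.18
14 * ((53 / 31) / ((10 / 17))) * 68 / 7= 61268 / 155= 395.28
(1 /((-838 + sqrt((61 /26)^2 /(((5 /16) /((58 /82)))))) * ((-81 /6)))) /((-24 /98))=-711296495 /1970633751264 - 38857 * sqrt(5945) /1970633751264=-0.00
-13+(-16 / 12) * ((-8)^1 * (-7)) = -87.67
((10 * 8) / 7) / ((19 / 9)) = 720 / 133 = 5.41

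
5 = 5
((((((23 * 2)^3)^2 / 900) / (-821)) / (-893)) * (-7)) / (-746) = 0.13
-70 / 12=-35 / 6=-5.83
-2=-2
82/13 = 6.31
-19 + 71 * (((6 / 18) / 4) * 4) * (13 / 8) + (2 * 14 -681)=-633.54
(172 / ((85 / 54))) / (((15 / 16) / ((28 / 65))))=1387008 / 27625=50.21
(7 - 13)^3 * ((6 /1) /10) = -648 /5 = -129.60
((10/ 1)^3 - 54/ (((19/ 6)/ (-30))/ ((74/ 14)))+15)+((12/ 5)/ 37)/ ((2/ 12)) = 91517051/ 24605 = 3719.45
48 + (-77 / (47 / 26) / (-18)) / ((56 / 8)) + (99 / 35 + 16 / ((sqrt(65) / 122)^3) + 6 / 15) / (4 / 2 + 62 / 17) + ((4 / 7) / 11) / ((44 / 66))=255292591 / 5211360 + 15434708* sqrt(65) / 12675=9866.63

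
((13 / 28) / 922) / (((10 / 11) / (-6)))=-429 / 129080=-0.00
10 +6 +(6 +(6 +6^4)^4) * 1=2873716601638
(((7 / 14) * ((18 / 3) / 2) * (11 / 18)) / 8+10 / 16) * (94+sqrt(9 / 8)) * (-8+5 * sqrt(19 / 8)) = -71 * (32 - 5 * sqrt(38)) * (3 * sqrt(2)+376) / 1536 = -20.70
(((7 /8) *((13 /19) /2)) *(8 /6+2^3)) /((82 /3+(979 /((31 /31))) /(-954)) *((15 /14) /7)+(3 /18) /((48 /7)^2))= 1905740928 /2749033487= 0.69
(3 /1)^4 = 81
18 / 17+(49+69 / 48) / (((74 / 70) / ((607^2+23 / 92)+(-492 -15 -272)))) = 706169584989 / 40256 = 17541971.01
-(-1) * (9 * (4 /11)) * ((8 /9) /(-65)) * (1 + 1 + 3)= -32 /143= -0.22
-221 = -221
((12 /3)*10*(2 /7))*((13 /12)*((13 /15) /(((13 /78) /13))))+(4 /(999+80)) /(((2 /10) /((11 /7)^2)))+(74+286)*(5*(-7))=-1865765012 /158613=-11763.00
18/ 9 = 2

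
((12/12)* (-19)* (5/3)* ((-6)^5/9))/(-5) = -5472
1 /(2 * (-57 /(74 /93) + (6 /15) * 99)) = -185 /11853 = -0.02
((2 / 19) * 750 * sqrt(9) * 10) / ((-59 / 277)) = -12465000 / 1121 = -11119.54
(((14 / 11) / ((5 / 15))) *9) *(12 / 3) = 1512 / 11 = 137.45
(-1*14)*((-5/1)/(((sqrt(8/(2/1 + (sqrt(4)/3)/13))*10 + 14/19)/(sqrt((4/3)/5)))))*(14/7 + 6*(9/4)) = 27.35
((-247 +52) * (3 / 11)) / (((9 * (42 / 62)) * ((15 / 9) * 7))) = -0.75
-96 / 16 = -6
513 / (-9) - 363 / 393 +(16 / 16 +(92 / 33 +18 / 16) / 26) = -51049525 / 899184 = -56.77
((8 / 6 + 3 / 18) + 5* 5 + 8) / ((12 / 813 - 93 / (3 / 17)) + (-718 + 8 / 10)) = -31165 / 1123914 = -0.03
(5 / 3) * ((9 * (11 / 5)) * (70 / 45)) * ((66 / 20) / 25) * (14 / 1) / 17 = 11858 / 2125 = 5.58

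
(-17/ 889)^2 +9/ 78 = 2378477/ 20548346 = 0.12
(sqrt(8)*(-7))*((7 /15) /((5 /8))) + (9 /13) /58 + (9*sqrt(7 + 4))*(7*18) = -784*sqrt(2) /75 + 9 /754 + 1134*sqrt(11) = 3746.28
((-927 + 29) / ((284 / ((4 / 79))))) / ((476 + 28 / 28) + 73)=-449 / 1542475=-0.00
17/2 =8.50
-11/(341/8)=-8/31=-0.26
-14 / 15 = -0.93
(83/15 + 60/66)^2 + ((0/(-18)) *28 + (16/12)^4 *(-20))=-5318279/245025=-21.71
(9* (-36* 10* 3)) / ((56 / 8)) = -9720 / 7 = -1388.57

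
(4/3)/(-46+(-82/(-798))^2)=-212268/7321565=-0.03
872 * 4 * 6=20928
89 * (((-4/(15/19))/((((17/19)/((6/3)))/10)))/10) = -257032/255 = -1007.97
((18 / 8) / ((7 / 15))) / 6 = 0.80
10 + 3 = 13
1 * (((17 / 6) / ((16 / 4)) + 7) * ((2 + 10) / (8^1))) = 185 / 16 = 11.56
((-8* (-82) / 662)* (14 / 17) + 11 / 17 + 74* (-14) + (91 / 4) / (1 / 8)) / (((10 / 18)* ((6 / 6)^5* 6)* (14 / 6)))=-8635005 / 78778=-109.61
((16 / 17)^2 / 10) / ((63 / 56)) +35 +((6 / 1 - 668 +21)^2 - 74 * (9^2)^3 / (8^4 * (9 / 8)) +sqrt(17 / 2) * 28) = 14 * sqrt(34) +1339641189559 / 3329280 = 402463.29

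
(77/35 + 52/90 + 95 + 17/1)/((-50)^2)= 1033/22500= 0.05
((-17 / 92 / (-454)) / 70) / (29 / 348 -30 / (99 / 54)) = -561 / 1570790060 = -0.00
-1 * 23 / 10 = -23 / 10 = -2.30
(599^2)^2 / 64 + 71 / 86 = 5535740779115 / 2752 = 2011533713.34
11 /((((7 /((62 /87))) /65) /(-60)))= -886600 /203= -4367.49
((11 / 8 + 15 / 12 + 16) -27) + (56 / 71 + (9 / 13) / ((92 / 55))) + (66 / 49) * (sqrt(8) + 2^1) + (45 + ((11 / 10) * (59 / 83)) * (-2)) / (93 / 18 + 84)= -7374628338317 / 1847640540200 + 132 * sqrt(2) / 49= -0.18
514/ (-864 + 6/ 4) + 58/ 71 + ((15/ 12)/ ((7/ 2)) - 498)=-497.42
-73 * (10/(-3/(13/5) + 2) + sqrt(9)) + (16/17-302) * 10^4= -563182283/187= -3011669.96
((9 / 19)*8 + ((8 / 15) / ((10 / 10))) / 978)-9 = -726089 / 139365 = -5.21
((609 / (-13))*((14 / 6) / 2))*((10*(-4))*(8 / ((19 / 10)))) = 2273600 / 247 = 9204.86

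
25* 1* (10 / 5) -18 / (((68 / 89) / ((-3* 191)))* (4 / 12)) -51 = 1376885 / 34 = 40496.62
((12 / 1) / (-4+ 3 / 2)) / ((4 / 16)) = -96 / 5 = -19.20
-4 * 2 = -8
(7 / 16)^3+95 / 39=402497 / 159744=2.52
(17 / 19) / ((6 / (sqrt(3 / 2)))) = 0.18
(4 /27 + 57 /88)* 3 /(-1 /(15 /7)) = -9455 /1848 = -5.12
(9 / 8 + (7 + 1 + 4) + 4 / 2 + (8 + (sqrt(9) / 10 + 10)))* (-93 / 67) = -124341 / 2680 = -46.40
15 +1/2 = 31/2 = 15.50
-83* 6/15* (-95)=3154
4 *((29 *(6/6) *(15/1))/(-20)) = -87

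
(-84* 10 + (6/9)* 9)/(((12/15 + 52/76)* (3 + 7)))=-2641/47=-56.19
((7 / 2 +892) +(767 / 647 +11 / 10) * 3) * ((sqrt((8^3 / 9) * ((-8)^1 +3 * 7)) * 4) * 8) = 498196992 * sqrt(26) / 3235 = 785260.03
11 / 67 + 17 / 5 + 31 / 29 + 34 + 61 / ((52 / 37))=41443447 / 505180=82.04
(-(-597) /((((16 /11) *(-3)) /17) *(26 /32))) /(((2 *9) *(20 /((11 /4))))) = -409343 /18720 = -21.87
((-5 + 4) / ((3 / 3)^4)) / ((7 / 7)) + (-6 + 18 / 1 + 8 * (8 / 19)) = 273 / 19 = 14.37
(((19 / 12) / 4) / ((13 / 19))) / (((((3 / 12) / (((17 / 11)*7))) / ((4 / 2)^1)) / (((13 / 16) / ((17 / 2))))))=2527 / 528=4.79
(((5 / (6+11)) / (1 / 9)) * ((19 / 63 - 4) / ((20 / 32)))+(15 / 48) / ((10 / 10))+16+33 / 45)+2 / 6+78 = 2276669 / 28560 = 79.72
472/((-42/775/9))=-548700/7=-78385.71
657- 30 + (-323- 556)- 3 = -255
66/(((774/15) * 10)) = 11/86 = 0.13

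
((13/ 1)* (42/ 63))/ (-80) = -0.11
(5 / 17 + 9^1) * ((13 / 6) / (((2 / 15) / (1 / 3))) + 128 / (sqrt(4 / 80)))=5135 / 102 + 40448 * sqrt(5) / 17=5370.61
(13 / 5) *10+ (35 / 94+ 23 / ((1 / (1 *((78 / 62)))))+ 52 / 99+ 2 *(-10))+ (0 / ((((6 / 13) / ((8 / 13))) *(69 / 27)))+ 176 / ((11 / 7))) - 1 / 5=147.63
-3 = -3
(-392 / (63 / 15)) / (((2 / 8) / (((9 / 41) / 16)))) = -210 / 41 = -5.12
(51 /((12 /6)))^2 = 2601 /4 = 650.25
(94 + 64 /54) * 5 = 12850 /27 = 475.93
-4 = -4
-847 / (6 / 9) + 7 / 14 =-1270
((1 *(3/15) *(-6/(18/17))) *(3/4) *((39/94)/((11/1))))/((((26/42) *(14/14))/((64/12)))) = -714/2585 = -0.28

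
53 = 53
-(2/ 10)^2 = -0.04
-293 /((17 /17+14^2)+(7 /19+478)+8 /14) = -38969 /89900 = -0.43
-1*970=-970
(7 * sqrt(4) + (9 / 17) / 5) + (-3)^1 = 944 / 85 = 11.11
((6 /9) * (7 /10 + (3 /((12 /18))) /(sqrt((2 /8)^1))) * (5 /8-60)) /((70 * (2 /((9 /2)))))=-5529 /448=-12.34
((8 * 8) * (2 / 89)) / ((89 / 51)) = 6528 / 7921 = 0.82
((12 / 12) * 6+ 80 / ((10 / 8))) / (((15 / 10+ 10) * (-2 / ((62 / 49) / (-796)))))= 155 / 32039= 0.00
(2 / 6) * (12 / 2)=2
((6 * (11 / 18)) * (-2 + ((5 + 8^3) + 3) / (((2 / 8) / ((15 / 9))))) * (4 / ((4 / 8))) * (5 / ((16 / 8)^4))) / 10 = 57167 / 18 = 3175.94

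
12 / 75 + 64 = 1604 / 25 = 64.16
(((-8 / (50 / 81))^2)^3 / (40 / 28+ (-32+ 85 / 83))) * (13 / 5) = -8737547423911907328 / 20955810546875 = -416951.06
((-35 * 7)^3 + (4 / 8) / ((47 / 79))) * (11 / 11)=-1382375671 / 94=-14706124.16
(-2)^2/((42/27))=18/7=2.57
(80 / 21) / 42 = 40 / 441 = 0.09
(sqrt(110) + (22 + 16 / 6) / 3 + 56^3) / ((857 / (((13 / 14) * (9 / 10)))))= 117 * sqrt(110) / 119980 + 10274017 / 59990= 171.27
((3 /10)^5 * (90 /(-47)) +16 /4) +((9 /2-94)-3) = -88.50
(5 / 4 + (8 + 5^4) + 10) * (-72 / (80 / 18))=-208737 / 20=-10436.85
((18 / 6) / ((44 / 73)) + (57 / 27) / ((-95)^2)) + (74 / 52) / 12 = 24922969 / 4890600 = 5.10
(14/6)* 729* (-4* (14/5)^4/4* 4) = -261382464/625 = -418211.94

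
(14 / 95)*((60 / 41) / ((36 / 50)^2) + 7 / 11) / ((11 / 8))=4717888 / 12724965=0.37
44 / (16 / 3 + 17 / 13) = 1716 / 259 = 6.63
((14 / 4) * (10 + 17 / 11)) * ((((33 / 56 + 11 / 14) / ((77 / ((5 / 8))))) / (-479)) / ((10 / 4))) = -127 / 337216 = -0.00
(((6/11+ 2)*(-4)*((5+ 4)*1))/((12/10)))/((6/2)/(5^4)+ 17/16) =-8400000/117403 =-71.55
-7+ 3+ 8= 4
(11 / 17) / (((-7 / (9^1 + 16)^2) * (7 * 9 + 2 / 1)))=-1375 / 1547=-0.89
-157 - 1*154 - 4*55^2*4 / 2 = -24511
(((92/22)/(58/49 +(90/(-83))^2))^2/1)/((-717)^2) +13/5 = 128244333048110160962/49324627560446613045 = 2.60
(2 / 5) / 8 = 1 / 20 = 0.05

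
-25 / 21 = -1.19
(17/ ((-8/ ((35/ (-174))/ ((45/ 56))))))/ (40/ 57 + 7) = 15827/ 229158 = 0.07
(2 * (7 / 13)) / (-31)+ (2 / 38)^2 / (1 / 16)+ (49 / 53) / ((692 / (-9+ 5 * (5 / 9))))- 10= -120038793494 / 12005402643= -10.00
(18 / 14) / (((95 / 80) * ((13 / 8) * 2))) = 576 / 1729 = 0.33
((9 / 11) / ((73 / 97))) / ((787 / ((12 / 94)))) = 5238 / 29702167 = 0.00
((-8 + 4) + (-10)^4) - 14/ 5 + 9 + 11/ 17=850242/ 85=10002.85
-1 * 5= -5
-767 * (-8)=6136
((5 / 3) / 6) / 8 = 5 / 144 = 0.03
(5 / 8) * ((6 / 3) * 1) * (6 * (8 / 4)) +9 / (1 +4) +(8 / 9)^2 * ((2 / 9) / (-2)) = 60916 / 3645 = 16.71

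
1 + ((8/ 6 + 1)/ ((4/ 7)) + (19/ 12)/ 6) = 385/ 72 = 5.35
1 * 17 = 17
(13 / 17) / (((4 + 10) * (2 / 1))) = 13 / 476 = 0.03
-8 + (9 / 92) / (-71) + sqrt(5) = -52265 / 6532 + sqrt(5) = -5.77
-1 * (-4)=4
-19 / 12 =-1.58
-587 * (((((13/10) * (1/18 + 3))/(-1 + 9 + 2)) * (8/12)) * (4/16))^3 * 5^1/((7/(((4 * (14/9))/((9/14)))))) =-1.18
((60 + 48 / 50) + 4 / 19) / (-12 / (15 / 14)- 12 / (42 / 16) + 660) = 50848 / 535515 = 0.09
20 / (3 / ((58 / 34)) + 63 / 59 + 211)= 0.09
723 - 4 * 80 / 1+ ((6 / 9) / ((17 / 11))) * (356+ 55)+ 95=11480 / 17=675.29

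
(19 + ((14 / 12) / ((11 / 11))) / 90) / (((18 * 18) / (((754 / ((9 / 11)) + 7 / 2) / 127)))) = 0.43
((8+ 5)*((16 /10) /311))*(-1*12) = -1248 /1555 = -0.80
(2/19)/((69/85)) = 170/1311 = 0.13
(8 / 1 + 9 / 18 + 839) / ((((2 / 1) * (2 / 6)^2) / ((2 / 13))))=15255 / 26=586.73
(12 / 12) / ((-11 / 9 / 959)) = -8631 / 11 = -784.64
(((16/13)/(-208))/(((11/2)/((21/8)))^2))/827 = -441/270581168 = -0.00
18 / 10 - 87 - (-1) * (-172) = -257.20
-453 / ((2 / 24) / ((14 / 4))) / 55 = -19026 / 55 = -345.93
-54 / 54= -1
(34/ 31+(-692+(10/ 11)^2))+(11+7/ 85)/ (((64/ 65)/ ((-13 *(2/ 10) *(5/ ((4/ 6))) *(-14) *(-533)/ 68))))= -3437712456033/ 138756992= -24775.06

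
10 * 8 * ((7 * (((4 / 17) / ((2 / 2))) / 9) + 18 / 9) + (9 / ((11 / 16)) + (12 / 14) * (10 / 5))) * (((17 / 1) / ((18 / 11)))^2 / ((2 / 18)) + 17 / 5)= 8262497192 / 6237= 1324755.04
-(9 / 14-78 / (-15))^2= -167281 / 4900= -34.14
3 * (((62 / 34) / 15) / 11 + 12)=33691 / 935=36.03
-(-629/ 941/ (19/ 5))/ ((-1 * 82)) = -3145/ 1466078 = -0.00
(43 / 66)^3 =79507 / 287496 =0.28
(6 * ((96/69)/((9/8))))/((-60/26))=-3328/1035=-3.22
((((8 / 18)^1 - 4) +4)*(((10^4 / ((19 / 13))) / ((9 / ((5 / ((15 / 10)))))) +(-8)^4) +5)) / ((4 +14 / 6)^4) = 13615252 / 7428297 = 1.83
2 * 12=24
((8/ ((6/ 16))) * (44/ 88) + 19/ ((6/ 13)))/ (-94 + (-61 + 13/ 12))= -622/ 1847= -0.34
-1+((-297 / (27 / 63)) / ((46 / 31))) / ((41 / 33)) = -376.90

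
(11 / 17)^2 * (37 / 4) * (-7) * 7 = -219373 / 1156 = -189.77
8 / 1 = 8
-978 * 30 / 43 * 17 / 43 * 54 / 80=-673353 / 3698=-182.09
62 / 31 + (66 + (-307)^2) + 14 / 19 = 1792037 / 19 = 94317.74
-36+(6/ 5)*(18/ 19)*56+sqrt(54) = 3*sqrt(6)+2628/ 95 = 35.01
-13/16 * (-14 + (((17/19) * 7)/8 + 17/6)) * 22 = 677105/3648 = 185.61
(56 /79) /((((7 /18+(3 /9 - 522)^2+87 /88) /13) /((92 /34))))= 420992 /4594613851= 0.00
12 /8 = 3 /2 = 1.50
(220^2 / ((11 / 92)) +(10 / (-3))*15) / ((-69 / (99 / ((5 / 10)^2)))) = -53427000 / 23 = -2322913.04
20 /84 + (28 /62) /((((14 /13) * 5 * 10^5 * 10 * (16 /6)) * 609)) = 179800000039 /755160000000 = 0.24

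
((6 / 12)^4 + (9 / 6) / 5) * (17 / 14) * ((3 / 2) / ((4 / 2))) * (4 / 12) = 493 / 4480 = 0.11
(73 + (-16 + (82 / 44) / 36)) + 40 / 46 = 1055095 / 18216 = 57.92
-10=-10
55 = 55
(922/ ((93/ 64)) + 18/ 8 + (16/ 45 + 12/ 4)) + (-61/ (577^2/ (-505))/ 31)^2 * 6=12272898159228923689/ 19173400559712180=640.10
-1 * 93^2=-8649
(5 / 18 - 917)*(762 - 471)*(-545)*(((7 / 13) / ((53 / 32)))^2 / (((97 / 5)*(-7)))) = -161155366400 / 1424163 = -113157.95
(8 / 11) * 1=0.73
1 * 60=60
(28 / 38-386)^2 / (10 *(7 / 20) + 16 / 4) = 7144320 / 361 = 19790.36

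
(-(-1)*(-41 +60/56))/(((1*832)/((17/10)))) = -731/8960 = -0.08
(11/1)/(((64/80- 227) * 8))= -55/9048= -0.01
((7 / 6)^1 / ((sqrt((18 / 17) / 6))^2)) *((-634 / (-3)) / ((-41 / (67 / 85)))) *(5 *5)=-743365 / 1107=-671.51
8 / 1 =8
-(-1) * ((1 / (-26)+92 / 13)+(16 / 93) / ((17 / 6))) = 97273 / 13702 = 7.10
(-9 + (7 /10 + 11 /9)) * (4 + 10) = -4459 /45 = -99.09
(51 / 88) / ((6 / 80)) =85 / 11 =7.73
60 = 60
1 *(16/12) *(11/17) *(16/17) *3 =2.44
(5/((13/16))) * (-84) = -516.92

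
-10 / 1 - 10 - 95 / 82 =-1735 / 82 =-21.16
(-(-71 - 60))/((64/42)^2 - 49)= -57771/20585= -2.81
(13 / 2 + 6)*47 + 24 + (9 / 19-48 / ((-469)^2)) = 5115191231 / 8358518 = 611.97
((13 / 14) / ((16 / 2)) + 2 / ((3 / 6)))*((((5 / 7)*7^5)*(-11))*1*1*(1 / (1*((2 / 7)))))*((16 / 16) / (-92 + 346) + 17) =-262929296245 / 8128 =-32348584.68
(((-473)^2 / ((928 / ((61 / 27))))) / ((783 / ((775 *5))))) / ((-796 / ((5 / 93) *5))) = -42648340625 / 46849809024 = -0.91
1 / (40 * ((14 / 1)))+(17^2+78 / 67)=10887027 / 37520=290.17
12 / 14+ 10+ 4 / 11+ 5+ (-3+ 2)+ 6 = 21.22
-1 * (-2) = 2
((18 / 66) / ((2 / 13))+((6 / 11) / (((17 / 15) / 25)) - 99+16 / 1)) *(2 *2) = -51758 / 187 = -276.78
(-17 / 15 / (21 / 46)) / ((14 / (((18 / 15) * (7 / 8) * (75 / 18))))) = -391 / 504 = -0.78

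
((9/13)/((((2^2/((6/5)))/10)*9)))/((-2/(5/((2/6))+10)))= -2.88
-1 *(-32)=32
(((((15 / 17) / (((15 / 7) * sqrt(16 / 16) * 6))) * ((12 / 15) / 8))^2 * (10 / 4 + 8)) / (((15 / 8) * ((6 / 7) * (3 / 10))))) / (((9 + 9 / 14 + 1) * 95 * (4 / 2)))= 16807 / 33135439500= 0.00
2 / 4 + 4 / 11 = 19 / 22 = 0.86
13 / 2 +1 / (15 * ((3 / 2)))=589 / 90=6.54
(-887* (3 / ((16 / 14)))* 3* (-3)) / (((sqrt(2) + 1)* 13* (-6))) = 55881 / 208-55881* sqrt(2) / 208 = -111.28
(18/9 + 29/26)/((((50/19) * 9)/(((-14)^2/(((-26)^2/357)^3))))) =381238576047/100397627200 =3.80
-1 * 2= -2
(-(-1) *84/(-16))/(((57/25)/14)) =-1225/38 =-32.24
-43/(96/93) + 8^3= 15051/32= 470.34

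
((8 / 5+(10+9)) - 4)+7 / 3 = 284 / 15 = 18.93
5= 5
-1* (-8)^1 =8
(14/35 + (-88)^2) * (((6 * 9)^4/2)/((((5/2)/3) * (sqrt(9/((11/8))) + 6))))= 4616587264.72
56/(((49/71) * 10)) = 284/35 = 8.11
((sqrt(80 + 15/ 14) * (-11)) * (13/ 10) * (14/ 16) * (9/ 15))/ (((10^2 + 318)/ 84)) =-819 * sqrt(15890)/ 7600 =-13.58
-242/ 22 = -11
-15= -15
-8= -8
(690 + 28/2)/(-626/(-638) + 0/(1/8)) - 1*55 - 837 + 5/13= -708495/4069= -174.12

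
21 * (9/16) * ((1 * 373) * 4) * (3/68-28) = -134014797/272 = -492701.46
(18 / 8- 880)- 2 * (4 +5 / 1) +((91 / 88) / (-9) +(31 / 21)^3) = -727479617 / 814968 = -892.65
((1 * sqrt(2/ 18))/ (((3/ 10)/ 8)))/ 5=16/ 9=1.78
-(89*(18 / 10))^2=-641601 / 25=-25664.04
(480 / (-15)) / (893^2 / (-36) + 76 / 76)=1152 / 797413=0.00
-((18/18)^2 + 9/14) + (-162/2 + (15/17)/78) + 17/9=-1124180/13923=-80.74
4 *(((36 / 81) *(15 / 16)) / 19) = 5 / 57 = 0.09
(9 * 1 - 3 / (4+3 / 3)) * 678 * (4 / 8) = 14238 / 5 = 2847.60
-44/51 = -0.86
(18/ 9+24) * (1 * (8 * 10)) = 2080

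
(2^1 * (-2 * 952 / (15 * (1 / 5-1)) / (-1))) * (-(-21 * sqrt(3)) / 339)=-6664 * sqrt(3) / 339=-34.05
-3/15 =-1/5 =-0.20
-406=-406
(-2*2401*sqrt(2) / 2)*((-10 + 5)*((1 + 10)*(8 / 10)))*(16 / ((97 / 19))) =32115776*sqrt(2) / 97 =468232.64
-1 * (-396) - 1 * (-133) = 529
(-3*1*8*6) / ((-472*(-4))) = -9 / 118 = -0.08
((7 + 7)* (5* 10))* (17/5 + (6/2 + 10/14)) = 4980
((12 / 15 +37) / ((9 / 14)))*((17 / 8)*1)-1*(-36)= 160.95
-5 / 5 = -1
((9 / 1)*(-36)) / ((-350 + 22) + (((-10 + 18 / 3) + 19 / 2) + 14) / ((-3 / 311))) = 648 / 4699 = 0.14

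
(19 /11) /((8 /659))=142.28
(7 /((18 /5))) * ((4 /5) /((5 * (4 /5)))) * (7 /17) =49 /306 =0.16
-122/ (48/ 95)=-5795/ 24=-241.46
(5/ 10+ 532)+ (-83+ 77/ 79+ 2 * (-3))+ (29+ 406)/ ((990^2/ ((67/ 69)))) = 158307963707/ 356168340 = 444.48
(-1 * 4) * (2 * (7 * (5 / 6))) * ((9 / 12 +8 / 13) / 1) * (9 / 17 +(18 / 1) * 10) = -2542155 / 221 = -11502.96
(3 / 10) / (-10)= -3 / 100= -0.03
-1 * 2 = -2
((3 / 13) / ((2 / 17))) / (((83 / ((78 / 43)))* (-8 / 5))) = -765 / 28552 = -0.03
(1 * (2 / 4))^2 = 1 / 4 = 0.25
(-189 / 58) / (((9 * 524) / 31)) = -651 / 30392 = -0.02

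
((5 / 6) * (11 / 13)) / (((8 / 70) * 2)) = 1925 / 624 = 3.08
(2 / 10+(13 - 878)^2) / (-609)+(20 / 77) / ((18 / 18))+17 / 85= -13712329 / 11165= -1228.15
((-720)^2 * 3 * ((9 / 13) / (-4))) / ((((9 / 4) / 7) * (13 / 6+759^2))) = -65318400 / 44934487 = -1.45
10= 10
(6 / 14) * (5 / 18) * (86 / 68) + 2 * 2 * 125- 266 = 334367 / 1428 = 234.15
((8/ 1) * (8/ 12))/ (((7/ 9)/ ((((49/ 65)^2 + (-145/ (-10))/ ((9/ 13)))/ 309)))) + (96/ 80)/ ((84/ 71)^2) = 2049177569/ 1535297400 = 1.33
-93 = -93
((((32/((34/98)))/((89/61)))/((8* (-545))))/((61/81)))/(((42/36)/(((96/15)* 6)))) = -2612736/4122925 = -0.63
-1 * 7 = -7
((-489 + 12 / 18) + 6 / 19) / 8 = -27817 / 456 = -61.00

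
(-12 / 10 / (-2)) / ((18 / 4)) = 2 / 15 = 0.13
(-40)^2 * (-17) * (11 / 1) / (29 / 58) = -598400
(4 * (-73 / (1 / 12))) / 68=-51.53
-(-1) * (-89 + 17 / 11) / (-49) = 962 / 539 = 1.78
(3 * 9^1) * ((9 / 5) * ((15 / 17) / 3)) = 243 / 17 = 14.29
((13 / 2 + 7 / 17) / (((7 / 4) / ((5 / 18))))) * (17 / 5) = 235 / 63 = 3.73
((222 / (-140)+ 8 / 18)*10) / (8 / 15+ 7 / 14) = -7190 / 651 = -11.04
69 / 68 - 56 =-54.99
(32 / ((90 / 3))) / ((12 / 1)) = 4 / 45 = 0.09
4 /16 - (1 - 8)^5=67229 /4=16807.25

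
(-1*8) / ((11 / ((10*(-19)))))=1520 / 11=138.18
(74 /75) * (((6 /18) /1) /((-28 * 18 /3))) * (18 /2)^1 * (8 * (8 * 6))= -1184 /175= -6.77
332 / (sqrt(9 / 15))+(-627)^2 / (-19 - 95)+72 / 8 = -6879 / 2+332* sqrt(15) / 3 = -3010.89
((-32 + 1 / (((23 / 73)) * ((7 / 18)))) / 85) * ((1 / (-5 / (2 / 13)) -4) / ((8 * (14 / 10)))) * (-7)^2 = 251389 / 50830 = 4.95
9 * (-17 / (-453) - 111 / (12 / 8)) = -100515 / 151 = -665.66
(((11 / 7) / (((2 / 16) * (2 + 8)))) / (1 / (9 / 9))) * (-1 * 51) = -2244 / 35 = -64.11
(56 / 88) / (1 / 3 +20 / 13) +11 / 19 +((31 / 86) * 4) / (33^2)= 59769134 / 64949049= 0.92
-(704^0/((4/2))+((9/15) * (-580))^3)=84288383/2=42144191.50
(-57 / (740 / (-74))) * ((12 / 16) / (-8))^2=513 / 10240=0.05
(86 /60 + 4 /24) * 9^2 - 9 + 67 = 938 /5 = 187.60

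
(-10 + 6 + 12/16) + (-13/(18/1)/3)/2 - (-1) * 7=98/27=3.63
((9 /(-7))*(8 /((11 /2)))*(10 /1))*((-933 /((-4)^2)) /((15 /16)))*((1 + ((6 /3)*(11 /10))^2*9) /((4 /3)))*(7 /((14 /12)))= 233249.03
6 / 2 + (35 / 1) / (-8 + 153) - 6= -80 / 29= -2.76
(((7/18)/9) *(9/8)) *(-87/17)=-203/816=-0.25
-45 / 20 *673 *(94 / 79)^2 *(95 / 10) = -254218347 / 12482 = -20366.80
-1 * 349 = -349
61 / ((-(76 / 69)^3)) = -20039049 / 438976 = -45.65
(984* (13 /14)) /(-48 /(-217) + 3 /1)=66092 /233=283.66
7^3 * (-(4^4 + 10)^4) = -1717199156848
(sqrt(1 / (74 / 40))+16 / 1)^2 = 64* sqrt(185) / 37+9492 / 37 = 280.07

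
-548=-548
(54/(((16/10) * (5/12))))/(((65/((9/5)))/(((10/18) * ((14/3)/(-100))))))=-189/3250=-0.06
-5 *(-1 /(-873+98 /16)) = -8 /1387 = -0.01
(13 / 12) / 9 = 13 / 108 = 0.12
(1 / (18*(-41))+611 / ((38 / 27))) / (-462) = -3043687 / 3239082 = -0.94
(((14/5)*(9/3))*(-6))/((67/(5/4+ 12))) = -3339/335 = -9.97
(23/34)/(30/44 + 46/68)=253/508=0.50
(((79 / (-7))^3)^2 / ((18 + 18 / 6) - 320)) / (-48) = 143.97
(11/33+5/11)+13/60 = 1.00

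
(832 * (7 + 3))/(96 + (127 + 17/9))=37.00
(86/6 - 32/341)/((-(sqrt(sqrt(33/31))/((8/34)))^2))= -0.76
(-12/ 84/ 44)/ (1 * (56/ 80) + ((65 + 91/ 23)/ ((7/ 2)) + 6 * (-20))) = 115/ 3527766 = 0.00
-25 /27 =-0.93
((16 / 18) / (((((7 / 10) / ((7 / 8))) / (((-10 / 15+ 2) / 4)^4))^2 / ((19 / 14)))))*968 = 114950 / 413343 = 0.28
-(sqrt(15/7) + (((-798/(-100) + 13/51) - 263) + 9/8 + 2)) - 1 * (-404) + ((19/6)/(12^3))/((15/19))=8667068269/13219200 - sqrt(105)/7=654.18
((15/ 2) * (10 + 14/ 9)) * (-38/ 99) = -9880/ 297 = -33.27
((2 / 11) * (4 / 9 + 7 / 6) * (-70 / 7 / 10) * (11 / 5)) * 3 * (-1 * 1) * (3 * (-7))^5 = -39479643 / 5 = -7895928.60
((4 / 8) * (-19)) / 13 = -0.73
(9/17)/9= 1/17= 0.06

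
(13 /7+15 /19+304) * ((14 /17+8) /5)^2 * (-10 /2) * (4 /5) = -3819.82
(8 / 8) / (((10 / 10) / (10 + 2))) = 12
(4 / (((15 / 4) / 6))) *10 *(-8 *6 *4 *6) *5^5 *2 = -460800000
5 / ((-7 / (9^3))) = -3645 / 7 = -520.71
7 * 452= 3164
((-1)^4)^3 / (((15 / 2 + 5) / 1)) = 0.08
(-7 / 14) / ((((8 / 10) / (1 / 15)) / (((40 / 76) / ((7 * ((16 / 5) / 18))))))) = -75 / 4256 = -0.02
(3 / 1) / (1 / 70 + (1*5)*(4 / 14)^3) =10290 / 449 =22.92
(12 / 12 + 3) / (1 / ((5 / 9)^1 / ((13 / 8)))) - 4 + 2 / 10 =-1423 / 585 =-2.43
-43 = -43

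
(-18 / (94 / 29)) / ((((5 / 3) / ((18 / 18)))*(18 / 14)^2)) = -1421 / 705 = -2.02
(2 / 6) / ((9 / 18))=0.67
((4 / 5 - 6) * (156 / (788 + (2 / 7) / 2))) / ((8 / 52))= -61516 / 9195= -6.69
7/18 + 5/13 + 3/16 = 0.96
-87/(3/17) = -493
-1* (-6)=6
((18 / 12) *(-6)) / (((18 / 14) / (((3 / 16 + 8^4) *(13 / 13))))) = -458773 / 16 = -28673.31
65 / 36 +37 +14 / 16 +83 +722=60817 / 72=844.68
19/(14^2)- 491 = -490.90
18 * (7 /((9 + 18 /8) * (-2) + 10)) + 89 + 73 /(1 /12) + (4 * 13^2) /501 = 11977273 /12525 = 956.27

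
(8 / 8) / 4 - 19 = -75 / 4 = -18.75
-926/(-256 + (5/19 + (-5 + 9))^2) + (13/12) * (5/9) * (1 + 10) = 97489213/9272340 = 10.51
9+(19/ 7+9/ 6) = 185/ 14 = 13.21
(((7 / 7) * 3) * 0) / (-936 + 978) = 0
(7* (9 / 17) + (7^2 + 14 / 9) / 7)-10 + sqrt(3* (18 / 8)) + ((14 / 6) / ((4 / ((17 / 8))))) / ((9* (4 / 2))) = 29287 / 29376 + 3* sqrt(3) / 2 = 3.60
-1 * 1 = -1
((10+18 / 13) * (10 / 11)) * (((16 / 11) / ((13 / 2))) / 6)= 23680 / 61347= 0.39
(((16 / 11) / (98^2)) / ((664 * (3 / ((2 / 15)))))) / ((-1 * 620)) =-1 / 61159952700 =-0.00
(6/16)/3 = 1/8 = 0.12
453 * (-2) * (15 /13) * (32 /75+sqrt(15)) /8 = -6795 * sqrt(15) /52 - 3624 /65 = -561.85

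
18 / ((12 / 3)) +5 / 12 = 59 / 12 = 4.92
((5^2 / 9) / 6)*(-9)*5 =-125 / 6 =-20.83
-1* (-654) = 654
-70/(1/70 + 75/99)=-161700/1783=-90.69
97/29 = 3.34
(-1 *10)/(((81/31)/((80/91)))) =-24800/7371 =-3.36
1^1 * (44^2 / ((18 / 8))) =7744 / 9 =860.44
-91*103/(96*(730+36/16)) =-9373/70296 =-0.13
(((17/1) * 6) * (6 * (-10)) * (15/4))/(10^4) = -459/200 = -2.30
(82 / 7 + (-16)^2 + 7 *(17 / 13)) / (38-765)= -25195 / 66157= -0.38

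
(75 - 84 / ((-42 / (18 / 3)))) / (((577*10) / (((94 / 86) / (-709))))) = -4089 / 175909990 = -0.00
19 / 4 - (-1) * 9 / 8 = 47 / 8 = 5.88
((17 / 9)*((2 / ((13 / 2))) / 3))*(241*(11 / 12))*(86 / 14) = 1937881 / 7371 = 262.91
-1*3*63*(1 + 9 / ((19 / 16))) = -30807 / 19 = -1621.42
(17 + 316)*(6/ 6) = 333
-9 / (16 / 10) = -45 / 8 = -5.62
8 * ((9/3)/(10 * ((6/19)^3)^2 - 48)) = -47045881/94072322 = -0.50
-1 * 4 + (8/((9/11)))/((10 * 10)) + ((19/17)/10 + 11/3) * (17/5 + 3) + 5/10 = 31793/1530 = 20.78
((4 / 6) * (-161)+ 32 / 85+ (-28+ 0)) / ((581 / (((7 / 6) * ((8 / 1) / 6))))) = -68828 / 190485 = -0.36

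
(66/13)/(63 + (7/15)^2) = 7425/92456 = 0.08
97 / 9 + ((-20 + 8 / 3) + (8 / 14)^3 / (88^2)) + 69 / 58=-116249381 / 21664566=-5.37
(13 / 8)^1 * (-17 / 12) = -221 / 96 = -2.30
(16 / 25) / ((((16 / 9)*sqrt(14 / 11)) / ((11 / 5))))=99*sqrt(154) / 1750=0.70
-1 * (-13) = 13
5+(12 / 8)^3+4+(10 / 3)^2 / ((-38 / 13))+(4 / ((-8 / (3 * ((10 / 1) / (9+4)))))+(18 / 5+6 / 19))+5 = 1452577 / 88920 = 16.34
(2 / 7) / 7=0.04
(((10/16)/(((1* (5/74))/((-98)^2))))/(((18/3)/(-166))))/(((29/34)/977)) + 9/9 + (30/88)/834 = -2996007729716677/1064184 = -2815309880.36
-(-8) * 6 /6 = 8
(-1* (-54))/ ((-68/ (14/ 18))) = -21/ 34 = -0.62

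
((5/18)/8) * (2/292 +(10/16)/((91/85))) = 52315/2550912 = 0.02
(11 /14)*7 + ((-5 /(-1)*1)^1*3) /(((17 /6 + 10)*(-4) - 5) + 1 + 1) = 1703 /326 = 5.22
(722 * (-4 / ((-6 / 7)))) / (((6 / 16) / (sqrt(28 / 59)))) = 161728 * sqrt(413) / 531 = 6189.64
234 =234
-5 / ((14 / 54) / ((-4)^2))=-2160 / 7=-308.57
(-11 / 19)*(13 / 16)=-143 / 304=-0.47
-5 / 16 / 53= -5 / 848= -0.01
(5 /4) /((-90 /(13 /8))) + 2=1139 /576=1.98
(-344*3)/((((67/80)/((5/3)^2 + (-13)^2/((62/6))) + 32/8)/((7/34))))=-90733440/1726853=-52.54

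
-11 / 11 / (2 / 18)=-9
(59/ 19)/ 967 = 59/ 18373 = 0.00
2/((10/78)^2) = 3042/25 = 121.68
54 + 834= 888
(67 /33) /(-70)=-67 /2310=-0.03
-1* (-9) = 9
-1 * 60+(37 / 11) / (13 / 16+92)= -59.96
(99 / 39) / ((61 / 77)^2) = 195657 / 48373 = 4.04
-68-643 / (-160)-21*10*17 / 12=-57837 / 160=-361.48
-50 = -50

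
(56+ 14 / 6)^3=5359375 / 27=198495.37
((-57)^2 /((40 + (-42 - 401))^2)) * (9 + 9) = 58482 /162409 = 0.36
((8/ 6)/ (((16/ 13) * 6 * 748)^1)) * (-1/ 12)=-13/ 646272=-0.00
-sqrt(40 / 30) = -2 * sqrt(3) / 3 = -1.15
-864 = -864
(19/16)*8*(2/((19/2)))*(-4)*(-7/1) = 56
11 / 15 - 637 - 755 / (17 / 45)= -671873 / 255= -2634.80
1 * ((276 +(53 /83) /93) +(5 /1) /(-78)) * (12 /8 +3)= 166140171 /133796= 1241.74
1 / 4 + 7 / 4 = 2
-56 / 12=-14 / 3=-4.67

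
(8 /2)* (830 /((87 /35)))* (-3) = -116200 /29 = -4006.90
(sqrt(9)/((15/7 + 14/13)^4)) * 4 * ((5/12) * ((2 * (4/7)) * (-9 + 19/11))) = -31348553600/81070558811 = -0.39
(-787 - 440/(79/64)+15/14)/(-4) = 1263477/4424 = 285.60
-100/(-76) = 25/19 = 1.32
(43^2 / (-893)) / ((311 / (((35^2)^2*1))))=-2774655625 / 277723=-9990.73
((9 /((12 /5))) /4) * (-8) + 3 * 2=-3 /2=-1.50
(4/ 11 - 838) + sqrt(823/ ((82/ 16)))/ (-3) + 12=-9082/ 11 - 2* sqrt(67486)/ 123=-829.86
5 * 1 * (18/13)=90/13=6.92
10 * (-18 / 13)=-180 / 13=-13.85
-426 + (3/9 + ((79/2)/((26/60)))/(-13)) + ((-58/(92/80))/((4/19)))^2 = 15276525028/268203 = 56958.81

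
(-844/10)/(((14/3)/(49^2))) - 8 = -217159/5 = -43431.80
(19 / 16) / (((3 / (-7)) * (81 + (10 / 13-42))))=-1729 / 24816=-0.07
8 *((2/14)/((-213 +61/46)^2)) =16928/663664183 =0.00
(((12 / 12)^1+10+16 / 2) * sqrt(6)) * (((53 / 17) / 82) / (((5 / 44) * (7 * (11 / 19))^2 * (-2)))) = -363527 * sqrt(6) / 1878415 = -0.47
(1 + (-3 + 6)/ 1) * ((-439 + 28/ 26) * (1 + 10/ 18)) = -318808/ 117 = -2724.85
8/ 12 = 2/ 3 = 0.67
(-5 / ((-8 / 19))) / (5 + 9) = 95 / 112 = 0.85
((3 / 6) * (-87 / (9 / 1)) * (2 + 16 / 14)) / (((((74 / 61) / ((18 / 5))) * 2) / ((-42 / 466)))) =175131 / 86210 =2.03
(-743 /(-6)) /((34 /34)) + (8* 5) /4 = 803 /6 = 133.83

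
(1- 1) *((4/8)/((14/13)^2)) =0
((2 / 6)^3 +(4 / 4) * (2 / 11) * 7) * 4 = 1556 / 297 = 5.24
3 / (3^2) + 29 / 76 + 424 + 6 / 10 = 484859 / 1140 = 425.31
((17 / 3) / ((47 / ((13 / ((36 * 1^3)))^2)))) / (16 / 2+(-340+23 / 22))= -31603 / 665250408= -0.00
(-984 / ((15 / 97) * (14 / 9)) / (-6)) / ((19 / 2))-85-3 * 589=-1183856 / 665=-1780.23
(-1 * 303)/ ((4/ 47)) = -14241/ 4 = -3560.25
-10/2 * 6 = -30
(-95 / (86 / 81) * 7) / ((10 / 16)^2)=-344736 / 215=-1603.42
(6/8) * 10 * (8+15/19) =2505/38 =65.92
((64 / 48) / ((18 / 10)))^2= 400 / 729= 0.55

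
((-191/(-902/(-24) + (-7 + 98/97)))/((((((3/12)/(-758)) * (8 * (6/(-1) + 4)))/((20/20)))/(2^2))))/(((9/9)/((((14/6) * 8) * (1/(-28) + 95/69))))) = -291092963248/2537475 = -114717.57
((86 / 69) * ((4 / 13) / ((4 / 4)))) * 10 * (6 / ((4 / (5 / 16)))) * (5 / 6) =5375 / 3588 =1.50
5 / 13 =0.38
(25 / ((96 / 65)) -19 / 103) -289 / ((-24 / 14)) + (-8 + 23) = 1980823 / 9888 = 200.33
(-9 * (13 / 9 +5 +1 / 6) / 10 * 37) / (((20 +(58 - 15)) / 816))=-42772 / 15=-2851.47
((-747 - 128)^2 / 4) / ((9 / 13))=9953125 / 36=276475.69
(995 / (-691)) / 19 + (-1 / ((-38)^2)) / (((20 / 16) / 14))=-104199 / 1247255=-0.08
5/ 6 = 0.83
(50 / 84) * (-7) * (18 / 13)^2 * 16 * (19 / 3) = -136800 / 169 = -809.47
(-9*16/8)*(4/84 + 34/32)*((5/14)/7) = -5595/5488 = -1.02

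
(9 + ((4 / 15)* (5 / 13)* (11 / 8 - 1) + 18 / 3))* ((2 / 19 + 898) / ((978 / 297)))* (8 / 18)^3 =43491712 / 120783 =360.08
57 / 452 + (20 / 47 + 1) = 32963 / 21244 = 1.55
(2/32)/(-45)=-1/720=-0.00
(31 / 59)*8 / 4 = 62 / 59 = 1.05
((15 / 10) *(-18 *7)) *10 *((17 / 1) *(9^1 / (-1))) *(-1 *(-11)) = 3180870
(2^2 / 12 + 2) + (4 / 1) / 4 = 10 / 3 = 3.33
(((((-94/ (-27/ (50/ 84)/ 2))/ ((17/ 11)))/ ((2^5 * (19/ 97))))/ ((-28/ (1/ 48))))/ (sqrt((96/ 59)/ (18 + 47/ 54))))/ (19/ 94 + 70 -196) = 0.00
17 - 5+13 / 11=145 / 11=13.18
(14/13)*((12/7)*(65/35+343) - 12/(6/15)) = 604.35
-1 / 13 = -0.08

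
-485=-485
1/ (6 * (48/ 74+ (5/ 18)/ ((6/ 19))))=666/ 6107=0.11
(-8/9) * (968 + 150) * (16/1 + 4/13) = -145856/9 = -16206.22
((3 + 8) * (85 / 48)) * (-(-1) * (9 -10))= -935 / 48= -19.48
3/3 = 1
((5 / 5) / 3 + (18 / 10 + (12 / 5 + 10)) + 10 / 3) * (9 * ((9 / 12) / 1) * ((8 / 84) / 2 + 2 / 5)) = 9447 / 175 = 53.98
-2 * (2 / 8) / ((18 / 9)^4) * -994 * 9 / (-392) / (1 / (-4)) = 639 / 224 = 2.85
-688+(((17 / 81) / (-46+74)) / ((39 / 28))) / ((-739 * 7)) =-11242956833 / 16341507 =-688.00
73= 73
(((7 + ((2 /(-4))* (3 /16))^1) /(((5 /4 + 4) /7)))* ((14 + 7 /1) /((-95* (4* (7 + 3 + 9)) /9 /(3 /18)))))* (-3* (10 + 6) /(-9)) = -1547 /7220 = -0.21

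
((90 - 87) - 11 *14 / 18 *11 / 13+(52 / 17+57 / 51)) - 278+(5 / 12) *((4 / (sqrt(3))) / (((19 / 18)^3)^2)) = -553067 / 1989+18895680 *sqrt(3) / 47045881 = -277.37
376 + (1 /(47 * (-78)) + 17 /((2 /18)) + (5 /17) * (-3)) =32913331 /62322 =528.12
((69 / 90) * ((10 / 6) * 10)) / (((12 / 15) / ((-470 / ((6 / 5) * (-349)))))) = 17.92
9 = 9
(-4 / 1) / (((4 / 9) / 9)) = -81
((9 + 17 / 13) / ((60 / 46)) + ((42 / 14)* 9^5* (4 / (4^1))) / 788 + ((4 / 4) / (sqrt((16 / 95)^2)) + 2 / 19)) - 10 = 228.75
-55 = -55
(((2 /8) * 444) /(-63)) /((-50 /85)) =629 /210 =3.00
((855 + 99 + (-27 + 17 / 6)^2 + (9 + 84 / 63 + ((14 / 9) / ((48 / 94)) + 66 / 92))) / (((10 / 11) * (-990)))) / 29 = -1927739 / 32416200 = -0.06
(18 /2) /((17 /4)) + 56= 988 /17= 58.12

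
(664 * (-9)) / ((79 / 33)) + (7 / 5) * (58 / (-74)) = -2497.40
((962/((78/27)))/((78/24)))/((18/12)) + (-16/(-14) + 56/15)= 99896/1365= 73.18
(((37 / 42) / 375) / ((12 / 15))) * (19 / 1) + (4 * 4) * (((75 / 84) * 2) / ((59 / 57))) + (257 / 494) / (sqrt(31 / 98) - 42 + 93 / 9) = 236197777304371 / 8544805378200 - 16191 * sqrt(62) / 436780474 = 27.64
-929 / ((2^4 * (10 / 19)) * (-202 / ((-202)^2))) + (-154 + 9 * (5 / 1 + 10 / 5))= 1775471 / 80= 22193.39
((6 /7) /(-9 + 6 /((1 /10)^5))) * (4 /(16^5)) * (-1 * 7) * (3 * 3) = -9 /26214006784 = -0.00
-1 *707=-707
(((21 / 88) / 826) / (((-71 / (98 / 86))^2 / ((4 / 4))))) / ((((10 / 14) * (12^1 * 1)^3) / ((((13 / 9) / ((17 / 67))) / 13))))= 1126069 / 42648347348259840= 0.00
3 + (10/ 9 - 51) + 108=550/ 9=61.11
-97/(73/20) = -1940/73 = -26.58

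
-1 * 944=-944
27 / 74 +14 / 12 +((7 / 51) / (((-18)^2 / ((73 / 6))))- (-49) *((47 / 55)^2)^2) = 928695937941907 / 33567493905000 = 27.67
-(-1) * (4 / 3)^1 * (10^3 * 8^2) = 256000 / 3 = 85333.33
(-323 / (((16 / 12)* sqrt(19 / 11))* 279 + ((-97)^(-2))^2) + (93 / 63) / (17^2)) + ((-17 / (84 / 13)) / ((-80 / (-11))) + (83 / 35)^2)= 1475516012580844670758501726243 / 280142184365037350617143019200 - 941714670965958125916* sqrt(209) / 20606932799960966049445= 4.61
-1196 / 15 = -79.73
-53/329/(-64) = 0.00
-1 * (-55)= 55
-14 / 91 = -2 / 13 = -0.15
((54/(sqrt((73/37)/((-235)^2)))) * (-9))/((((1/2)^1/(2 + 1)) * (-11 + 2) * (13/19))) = 1446660 * sqrt(2701)/949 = 79225.06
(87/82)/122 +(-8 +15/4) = -21215/5002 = -4.24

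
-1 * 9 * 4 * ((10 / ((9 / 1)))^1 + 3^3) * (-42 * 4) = 170016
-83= -83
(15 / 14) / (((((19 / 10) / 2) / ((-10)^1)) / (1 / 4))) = -375 / 133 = -2.82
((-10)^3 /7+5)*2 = -1930 /7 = -275.71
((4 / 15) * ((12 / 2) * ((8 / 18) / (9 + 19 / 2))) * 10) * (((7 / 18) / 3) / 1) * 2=896 / 8991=0.10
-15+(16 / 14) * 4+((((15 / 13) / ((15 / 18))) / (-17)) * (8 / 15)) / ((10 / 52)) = -31697 / 2975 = -10.65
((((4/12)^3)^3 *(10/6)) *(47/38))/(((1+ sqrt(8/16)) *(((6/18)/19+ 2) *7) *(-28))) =-47/88730964+ 47 *sqrt(2)/177461928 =-0.00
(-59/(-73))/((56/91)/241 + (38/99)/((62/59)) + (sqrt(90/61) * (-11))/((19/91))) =-44460820326363788061 * sqrt(610)/86943216549304364879315 -1262320851389267241/17388643309860872975863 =-0.01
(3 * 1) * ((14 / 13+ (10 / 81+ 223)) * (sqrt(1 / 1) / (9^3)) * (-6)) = -472166 / 85293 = -5.54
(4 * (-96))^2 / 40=18432 / 5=3686.40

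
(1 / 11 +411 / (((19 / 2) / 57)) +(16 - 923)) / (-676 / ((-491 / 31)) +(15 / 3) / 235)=395770550 / 10839653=36.51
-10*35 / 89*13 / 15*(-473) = 430430 / 267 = 1612.10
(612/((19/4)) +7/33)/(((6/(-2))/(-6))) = 161834/627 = 258.11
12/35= 0.34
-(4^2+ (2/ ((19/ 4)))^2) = -5840/ 361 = -16.18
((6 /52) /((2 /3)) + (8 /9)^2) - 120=-119.04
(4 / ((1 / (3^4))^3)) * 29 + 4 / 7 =431530096 / 7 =61647156.57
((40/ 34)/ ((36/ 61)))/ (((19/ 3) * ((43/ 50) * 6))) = 7625/ 125001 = 0.06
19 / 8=2.38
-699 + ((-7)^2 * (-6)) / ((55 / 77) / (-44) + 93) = -20109213 / 28639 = -702.16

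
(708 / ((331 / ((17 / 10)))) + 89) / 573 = 153313 / 948315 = 0.16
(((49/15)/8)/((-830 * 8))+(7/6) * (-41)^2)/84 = 223236793/9561600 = 23.35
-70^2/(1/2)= -9800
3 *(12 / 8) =9 / 2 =4.50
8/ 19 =0.42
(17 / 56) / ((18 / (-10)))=-85 / 504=-0.17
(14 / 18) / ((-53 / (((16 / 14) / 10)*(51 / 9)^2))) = -1156 / 21465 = -0.05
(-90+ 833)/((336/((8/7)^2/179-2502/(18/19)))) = -17210961221/2947056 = -5840.05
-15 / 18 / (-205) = 1 / 246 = 0.00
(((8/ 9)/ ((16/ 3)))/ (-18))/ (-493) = 0.00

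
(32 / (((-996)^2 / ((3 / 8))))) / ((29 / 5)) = 5 / 2397372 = 0.00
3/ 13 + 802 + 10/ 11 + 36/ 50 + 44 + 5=3048974/ 3575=852.86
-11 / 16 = -0.69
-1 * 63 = -63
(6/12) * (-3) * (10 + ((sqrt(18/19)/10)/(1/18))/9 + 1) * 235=-7755/2 - 423 * sqrt(38)/38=-3946.12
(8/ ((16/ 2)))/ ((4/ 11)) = 11/ 4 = 2.75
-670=-670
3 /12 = 0.25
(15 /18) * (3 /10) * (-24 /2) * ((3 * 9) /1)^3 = -59049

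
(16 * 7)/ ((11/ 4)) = 448/ 11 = 40.73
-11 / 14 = -0.79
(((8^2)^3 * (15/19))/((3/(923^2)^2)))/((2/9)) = 4280842446024867840/19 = 225307497159203570.53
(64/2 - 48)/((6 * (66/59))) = -236/99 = -2.38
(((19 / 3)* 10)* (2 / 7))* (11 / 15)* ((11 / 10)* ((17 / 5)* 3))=78166 / 525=148.89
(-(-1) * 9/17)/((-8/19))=-171/136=-1.26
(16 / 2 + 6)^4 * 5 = 192080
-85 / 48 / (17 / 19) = -95 / 48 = -1.98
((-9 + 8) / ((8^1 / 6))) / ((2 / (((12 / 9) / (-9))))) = 1 / 18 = 0.06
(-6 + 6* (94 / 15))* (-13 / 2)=-1027 / 5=-205.40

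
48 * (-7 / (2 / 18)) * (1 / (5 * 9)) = -336 / 5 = -67.20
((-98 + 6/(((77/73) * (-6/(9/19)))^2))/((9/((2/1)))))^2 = 175869889306770481/371075535949041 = 473.95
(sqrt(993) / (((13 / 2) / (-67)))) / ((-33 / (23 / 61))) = 3082 *sqrt(993) / 26169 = 3.71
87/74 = 1.18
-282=-282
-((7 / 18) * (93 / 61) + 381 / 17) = -143135 / 6222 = -23.00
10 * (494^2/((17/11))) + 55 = 26844895/17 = 1579111.47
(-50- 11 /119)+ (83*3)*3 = 82932 /119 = 696.91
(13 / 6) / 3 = 13 / 18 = 0.72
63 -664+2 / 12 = -3605 / 6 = -600.83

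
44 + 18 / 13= 590 / 13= 45.38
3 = 3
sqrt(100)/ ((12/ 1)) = 0.83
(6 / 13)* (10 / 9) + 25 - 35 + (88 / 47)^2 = -515314 / 86151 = -5.98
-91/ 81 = -1.12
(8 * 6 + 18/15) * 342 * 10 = 168264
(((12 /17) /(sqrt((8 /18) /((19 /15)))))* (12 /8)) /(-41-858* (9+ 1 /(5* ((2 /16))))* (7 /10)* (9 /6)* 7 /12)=-360* sqrt(285) /19079321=-0.00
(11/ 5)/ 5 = 11/ 25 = 0.44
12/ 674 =6/ 337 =0.02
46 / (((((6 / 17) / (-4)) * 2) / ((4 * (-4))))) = 12512 / 3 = 4170.67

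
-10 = -10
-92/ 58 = -46/ 29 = -1.59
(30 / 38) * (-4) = -60 / 19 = -3.16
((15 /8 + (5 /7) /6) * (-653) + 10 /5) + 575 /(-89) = -19535891 /14952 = -1306.57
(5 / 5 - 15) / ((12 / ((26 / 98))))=-13 / 42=-0.31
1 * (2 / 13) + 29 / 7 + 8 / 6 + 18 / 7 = 2239 / 273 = 8.20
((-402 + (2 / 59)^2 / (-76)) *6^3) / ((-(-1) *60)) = -478581822 / 330695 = -1447.20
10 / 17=0.59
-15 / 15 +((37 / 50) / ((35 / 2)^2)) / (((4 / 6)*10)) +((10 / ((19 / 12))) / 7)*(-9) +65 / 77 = -529701801 / 64006250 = -8.28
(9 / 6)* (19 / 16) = 57 / 32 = 1.78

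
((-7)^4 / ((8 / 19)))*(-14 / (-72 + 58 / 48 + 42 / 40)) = 9579990 / 8369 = 1144.70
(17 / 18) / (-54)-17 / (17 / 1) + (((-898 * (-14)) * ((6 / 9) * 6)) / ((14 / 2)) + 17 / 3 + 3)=6990283 / 972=7191.65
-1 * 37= -37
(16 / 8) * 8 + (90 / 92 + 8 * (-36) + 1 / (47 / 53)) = -583511 / 2162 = -269.89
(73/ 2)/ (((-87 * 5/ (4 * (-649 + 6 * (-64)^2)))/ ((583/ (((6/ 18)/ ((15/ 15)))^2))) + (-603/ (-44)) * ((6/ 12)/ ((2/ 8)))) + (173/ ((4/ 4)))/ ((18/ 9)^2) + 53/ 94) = 143581596213/ 280172616881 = 0.51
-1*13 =-13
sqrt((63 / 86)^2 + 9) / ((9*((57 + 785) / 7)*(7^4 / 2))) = 0.00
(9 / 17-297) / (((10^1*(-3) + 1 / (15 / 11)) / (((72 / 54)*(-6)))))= -604800 / 7463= -81.04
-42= -42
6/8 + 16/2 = 35/4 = 8.75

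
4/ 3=1.33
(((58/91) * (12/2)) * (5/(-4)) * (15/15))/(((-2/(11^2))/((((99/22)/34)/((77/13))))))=6.46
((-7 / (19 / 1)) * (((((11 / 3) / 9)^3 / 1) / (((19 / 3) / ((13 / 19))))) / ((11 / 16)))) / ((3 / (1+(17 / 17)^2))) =-352352 / 135005697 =-0.00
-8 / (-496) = 0.02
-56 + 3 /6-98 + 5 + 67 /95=-28081 /190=-147.79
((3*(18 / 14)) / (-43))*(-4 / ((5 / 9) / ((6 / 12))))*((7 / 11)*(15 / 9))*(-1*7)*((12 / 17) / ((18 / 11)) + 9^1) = -181818 / 8041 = -22.61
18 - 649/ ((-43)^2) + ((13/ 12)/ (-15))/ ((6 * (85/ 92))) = 748374499/ 42434550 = 17.64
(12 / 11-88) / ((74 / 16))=-7648 / 407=-18.79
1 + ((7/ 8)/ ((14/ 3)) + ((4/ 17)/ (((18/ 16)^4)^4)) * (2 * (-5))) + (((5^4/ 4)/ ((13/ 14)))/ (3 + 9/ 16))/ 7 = 943376058314536146341/ 124493308367822085744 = 7.58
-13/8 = -1.62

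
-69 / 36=-23 / 12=-1.92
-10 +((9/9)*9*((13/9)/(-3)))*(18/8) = -79/4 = -19.75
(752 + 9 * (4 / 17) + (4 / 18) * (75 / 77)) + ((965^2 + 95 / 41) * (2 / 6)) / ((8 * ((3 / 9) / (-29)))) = -543389719750 / 161007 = -3374944.69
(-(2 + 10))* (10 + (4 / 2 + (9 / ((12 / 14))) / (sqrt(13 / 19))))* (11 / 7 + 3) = -576* sqrt(247) / 13 - 4608 / 7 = -1354.64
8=8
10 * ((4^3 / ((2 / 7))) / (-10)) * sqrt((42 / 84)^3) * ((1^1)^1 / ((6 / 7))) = -196 * sqrt(2) / 3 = -92.40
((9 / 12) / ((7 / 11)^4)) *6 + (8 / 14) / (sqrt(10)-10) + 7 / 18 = 599992 / 21609-2 *sqrt(10) / 315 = 27.75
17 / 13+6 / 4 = 73 / 26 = 2.81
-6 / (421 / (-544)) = 3264 / 421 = 7.75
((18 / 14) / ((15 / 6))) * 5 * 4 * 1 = 72 / 7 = 10.29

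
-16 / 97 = -0.16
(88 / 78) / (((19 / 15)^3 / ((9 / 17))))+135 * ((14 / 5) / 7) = 82300806 / 1515839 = 54.29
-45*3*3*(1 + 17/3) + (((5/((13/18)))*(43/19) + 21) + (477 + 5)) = -538789/247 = -2181.33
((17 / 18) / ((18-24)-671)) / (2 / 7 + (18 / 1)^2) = -119 / 27662220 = -0.00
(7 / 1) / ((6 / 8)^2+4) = 112 / 73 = 1.53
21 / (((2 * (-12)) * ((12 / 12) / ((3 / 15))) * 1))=-7 / 40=-0.18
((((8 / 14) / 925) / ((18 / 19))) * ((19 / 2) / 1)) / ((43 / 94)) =33934 / 2505825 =0.01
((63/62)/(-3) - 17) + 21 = 3.66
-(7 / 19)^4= -0.02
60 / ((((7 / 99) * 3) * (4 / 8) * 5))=792 / 7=113.14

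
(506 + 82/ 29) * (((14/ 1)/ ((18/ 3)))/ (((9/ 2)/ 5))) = 1032920/ 783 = 1319.18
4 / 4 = 1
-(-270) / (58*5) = 27 / 29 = 0.93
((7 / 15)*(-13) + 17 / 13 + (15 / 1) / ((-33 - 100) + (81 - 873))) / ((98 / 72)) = -413436 / 117845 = -3.51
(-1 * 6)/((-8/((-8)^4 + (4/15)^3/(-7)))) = 24191984/7875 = 3072.00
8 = 8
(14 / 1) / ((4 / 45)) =315 / 2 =157.50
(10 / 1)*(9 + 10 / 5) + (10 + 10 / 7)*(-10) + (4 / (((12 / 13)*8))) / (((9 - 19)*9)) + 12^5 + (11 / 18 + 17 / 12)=3762305609 / 15120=248829.74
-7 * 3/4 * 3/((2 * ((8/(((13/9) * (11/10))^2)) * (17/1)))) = -143143/979200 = -0.15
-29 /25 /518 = -0.00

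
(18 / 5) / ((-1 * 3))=-6 / 5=-1.20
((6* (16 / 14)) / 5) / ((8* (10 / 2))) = 6 / 175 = 0.03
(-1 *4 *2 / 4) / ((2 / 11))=-11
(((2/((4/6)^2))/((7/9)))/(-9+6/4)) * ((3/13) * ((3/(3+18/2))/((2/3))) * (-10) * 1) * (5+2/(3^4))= 1221/364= 3.35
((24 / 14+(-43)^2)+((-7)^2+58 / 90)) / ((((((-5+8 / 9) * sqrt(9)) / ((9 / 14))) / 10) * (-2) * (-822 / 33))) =-19754229 / 993524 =-19.88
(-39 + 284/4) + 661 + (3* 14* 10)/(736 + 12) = 129696/187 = 693.56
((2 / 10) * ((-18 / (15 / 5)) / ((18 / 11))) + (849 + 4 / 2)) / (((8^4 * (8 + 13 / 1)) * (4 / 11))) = 10021 / 368640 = 0.03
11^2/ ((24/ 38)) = 2299/ 12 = 191.58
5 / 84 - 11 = -919 / 84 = -10.94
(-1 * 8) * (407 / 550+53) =-10748 / 25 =-429.92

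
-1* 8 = -8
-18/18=-1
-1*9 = -9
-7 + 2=-5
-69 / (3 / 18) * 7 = -2898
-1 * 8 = -8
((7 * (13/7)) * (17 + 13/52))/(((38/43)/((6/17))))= 115713/1292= 89.56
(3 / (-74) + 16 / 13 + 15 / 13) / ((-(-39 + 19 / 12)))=13530 / 215969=0.06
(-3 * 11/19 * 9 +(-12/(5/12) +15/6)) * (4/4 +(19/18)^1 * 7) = -1203017/3420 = -351.76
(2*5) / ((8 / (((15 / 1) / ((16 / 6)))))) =225 / 32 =7.03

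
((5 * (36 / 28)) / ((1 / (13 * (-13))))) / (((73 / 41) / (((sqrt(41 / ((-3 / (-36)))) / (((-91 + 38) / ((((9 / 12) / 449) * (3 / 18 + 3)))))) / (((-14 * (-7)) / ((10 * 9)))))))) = 266593275 * sqrt(123) / 2383412332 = 1.24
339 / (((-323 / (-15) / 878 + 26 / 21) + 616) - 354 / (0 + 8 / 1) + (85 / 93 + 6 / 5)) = 1937649420 / 3287297113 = 0.59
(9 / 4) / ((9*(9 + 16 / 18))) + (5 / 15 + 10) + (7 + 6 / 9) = 6417 / 356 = 18.03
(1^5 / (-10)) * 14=-1.40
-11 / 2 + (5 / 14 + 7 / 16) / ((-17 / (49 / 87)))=-130775 / 23664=-5.53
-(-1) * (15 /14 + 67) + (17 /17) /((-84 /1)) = 5717 /84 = 68.06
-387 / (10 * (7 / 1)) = -387 / 70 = -5.53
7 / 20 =0.35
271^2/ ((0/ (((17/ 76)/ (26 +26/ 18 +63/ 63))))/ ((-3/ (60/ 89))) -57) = -73441/ 57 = -1288.44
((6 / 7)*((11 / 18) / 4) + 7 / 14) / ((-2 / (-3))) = 53 / 56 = 0.95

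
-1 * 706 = -706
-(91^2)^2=-68574961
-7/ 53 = -0.13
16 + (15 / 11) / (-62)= 10897 / 682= 15.98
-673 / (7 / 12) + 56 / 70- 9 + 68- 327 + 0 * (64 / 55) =-49732 / 35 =-1420.91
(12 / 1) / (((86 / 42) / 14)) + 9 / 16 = 56835 / 688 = 82.61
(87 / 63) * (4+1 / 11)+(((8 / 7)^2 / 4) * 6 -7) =0.61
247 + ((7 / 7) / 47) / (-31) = 359878 / 1457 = 247.00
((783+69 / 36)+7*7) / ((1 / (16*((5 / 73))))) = 200140 / 219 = 913.88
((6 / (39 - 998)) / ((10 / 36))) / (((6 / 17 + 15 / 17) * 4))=-153 / 33565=-0.00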